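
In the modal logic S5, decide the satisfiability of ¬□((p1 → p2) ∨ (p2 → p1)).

Unsatisfiable (every branch closes)

1. ¬□((p1 → p2) ∨ (p2 → p1)), u
2. ¬((p1 → p2) ∨ (p2 → p1)), v
3. ¬(p1 → p2), v
4. ¬(p2 → p1), v
5. p1, v
6. ¬p2, v
7. p2, v
8. ¬p1, v
Accessibility: uRu, uRv, vRu, vRv
Branch closes: p2 and ¬p2 both at v.
All branches of the tableau close; one closing branch shown above.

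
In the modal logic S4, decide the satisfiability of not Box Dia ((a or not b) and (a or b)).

Yes, satisfiable

1. not Box Dia ((a or not b) and (a or b)), u
2. not Dia ((a or not b) and (a or b)), v
3. not ((a or not b) and (a or b)), v
4. not (a or b), v
5. not a, v
6. not b, v
Accessibility: uRu, uRv, vRv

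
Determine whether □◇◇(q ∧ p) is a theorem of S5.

Tableau for the negation ¬□◇◇(q ∧ p):
1. ¬□◇◇(q ∧ p), 0
2. ¬◇◇(q ∧ p), 1
3. ¬◇(q ∧ p), 0
4. ¬◇(q ∧ p), 1
5. ¬(q ∧ p), 0
6. ¬(q ∧ p), 1
7. ¬p, 0
8. ¬p, 1
Accessibility: 0R0, 0R1, 1R0, 1R1
The negation has an open branch (countermodel exists).

Invalid (countermodel exists)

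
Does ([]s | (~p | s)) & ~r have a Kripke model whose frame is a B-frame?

1. ([]s | (~p | s)) & ~r, 0
2. []s | (~p | s), 0
3. ~r, 0
4. ~p | s, 0
5. s, 0
Accessibility: 0R0

Satisfiable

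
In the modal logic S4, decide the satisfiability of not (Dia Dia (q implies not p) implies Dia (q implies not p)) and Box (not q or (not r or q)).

No, unsatisfiable

1. not (Dia Dia (q implies not p) implies Dia (q implies not p)) and Box (not q or (not r or q)), u
2. not (Dia Dia (q implies not p) implies Dia (q implies not p)), u
3. Box (not q or (not r or q)), u
4. Dia Dia (q implies not p), u
5. not Dia (q implies not p), u
6. not q or (not r or q), u
7. not (q implies not p), u
8. q, u
9. p, u
10. not r or q, u
11. Dia (q implies not p), v
12. not q or (not r or q), v
13. not (q implies not p), v
14. q, v
15. p, v
16. not r or q, v
17. q implies not p, w
18. not q or (not r or q), w
19. not (q implies not p), w
20. q, w
21. p, w
22. not p, w
Accessibility: uRu, uRv, uRw, vRv, vRw, wRw
Branch closes: p and not p both at w.
Every branch closes; the branch above is one of them.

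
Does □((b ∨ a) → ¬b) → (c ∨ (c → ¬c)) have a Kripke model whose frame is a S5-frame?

Satisfiable

1. □((b ∨ a) → ¬b) → (c ∨ (c → ¬c)), w0
2. c ∨ (c → ¬c), w0
3. c → ¬c, w0
4. ¬c, w0
Accessibility: w0Rw0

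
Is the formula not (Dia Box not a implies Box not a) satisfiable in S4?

1. not (Dia Box not a implies Box not a), 0
2. Dia Box not a, 0
3. not Box not a, 0
4. Box not a, 1
5. not a, 1
6. a, 2
Accessibility: 0R0, 0R1, 0R2, 1R1, 2R2

Yes, satisfiable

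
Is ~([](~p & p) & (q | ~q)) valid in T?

Tableau for the negation [](~p & p) & (q | ~q):
1. [](~p & p) & (q | ~q), u
2. [](~p & p), u
3. q | ~q, u
4. ~p & p, u
5. ~p, u
6. p, u
Accessibility: uRu
Branch closes: p and ~p both at u.
Every branch of the negation's tableau closes; the branch above is one of them.

Valid in T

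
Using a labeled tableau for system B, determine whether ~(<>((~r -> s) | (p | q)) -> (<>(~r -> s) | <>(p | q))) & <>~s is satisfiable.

No, unsatisfiable

1. ~(<>((~r -> s) | (p | q)) -> (<>(~r -> s) | <>(p | q))) & <>~s, 0
2. ~(<>((~r -> s) | (p | q)) -> (<>(~r -> s) | <>(p | q))), 0   [&-rule on 1]
3. <>~s, 0   [&-rule on 1]
4. <>((~r -> s) | (p | q)), 0   [~->-rule on 2]
5. ~(<>(~r -> s) | <>(p | q)), 0   [~->-rule on 2]
6. ~<>(~r -> s), 0   [~|-rule on 5]
7. ~<>(p | q), 0   [~|-rule on 5]
8. ~(~r -> s), 0   [~<>-rule on 6 via 0R0]
9. ~r, 0   [~->-rule on 8]
10. ~s, 0   [~->-rule on 8]
11. ~(p | q), 0   [~<>-rule on 7 via 0R0]
12. ~p, 0   [~|-rule on 11]
13. ~q, 0   [~|-rule on 11]
14. ~s, 1   [<>-rule on 3: fresh world 1, 0R1]
15. ~(~r -> s), 1   [~<>-rule on 6 via 0R1]
16. ~r, 1   [~->-rule on 15]
17. ~(p | q), 1   [~<>-rule on 7 via 0R1]
18. ~p, 1   [~|-rule on 17]
19. ~q, 1   [~|-rule on 17]
20. (~r -> s) | (p | q), 2   [<>-rule on 4: fresh world 2, 0R2]
21. ~(~r -> s), 2   [~<>-rule on 6 via 0R2]
22. ~r, 2   [~->-rule on 21]
23. ~s, 2   [~->-rule on 21]
24. ~(p | q), 2   [~<>-rule on 7 via 0R2]
25. ~p, 2   [~|-rule on 24]
26. ~q, 2   [~|-rule on 24]
27. p | q, 2   [|-rule on 20 (branches; this branch)]
28. q, 2   [|-rule on 27 (branches; this branch)]
Accessibility: 0R0, 0R1, 0R2, 1R0, 1R1, 2R0, 2R2
Branch closes: q and ~q both at 2.
(One branch shown.) All branches close.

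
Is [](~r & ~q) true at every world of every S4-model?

No, not valid

Tableau for the negation ~[](~r & ~q):
1. ~[](~r & ~q), 0
2. ~(~r & ~q), 1
3. q, 1
Accessibility: 0R0, 0R1, 1R1
The negation has an open branch (countermodel exists).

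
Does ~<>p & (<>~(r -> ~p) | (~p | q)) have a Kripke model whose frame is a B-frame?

1. ~<>p & (<>~(r -> ~p) | (~p | q)), 0
2. ~<>p, 0
3. <>~(r -> ~p) | (~p | q), 0
4. ~p, 0
5. ~p | q, 0
6. q, 0
Accessibility: 0R0

Satisfiable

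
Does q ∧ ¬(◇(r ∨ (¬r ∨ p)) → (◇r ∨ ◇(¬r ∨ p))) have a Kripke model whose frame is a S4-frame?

1. q ∧ ¬(◇(r ∨ (¬r ∨ p)) → (◇r ∨ ◇(¬r ∨ p))), 0
2. q, 0   [∧-rule on 1]
3. ¬(◇(r ∨ (¬r ∨ p)) → (◇r ∨ ◇(¬r ∨ p))), 0   [∧-rule on 1]
4. ◇(r ∨ (¬r ∨ p)), 0   [¬→-rule on 3]
5. ¬(◇r ∨ ◇(¬r ∨ p)), 0   [¬→-rule on 3]
6. ¬◇r, 0   [¬∨-rule on 5]
7. ¬◇(¬r ∨ p), 0   [¬∨-rule on 5]
8. ¬r, 0   [¬◇-rule on 6 via 0R0]
9. ¬(¬r ∨ p), 0   [¬◇-rule on 7 via 0R0]
10. r, 0   [¬∨-rule on 9]
11. ¬p, 0   [¬∨-rule on 9]
Accessibility: 0R0
Branch closes: r and ¬r both at 0.
(One branch shown.) All branches close.

No, unsatisfiable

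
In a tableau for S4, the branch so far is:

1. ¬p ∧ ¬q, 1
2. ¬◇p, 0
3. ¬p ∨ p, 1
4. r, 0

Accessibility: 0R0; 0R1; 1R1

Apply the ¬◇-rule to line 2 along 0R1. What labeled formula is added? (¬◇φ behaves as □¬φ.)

¬p, 1

¬◇φ behaves as □¬φ: propagate the negated body to each accessible world.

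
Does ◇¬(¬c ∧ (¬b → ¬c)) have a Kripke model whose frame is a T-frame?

Satisfiable (open branch found)

1. ◇¬(¬c ∧ (¬b → ¬c)), w0
2. ¬(¬c ∧ (¬b → ¬c)), w1   [◇-rule on 1: fresh world w1, w0Rw1]
3. ¬(¬b → ¬c), w1   [¬∧-rule on 2 (branches; this branch)]
4. ¬b, w1   [¬→-rule on 3]
5. c, w1   [¬→-rule on 3]
Accessibility: w0Rw0, w0Rw1, w1Rw1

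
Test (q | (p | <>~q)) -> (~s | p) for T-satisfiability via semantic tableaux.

Satisfiable

1. (q | (p | <>~q)) -> (~s | p), w0
2. ~s | p, w0
3. p, w0
Accessibility: w0Rw0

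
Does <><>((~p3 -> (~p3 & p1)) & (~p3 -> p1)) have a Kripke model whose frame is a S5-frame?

1. <><>((~p3 -> (~p3 & p1)) & (~p3 -> p1)), 0
2. <>((~p3 -> (~p3 & p1)) & (~p3 -> p1)), 1
3. (~p3 -> (~p3 & p1)) & (~p3 -> p1), 2
4. ~p3 -> (~p3 & p1), 2
5. ~p3 -> p1, 2
6. ~p3 & p1, 2
7. ~p3, 2
8. p1, 2
Accessibility: 0R0, 0R1, 0R2, 1R0, 1R1, 1R2, 2R0, 2R1, 2R2

Satisfiable (open branch found)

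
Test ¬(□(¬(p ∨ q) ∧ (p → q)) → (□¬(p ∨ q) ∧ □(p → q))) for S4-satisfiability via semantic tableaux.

Unsatisfiable (every branch closes)

1. ¬(□(¬(p ∨ q) ∧ (p → q)) → (□¬(p ∨ q) ∧ □(p → q))), 0
2. □(¬(p ∨ q) ∧ (p → q)), 0
3. ¬(□¬(p ∨ q) ∧ □(p → q)), 0
4. ¬(p ∨ q) ∧ (p → q), 0
5. ¬(p ∨ q), 0
6. p → q, 0
7. ¬p, 0
8. ¬q, 0
9. ¬□(p → q), 0
10. ¬(p → q), 1
11. p, 1
12. ¬q, 1
13. ¬(p ∨ q) ∧ (p → q), 1
14. ¬(p ∨ q), 1
15. p → q, 1
16. ¬p, 1
Accessibility: 0R0, 0R1, 1R1
Branch closes: p and ¬p both at 1.
Every branch closes; the branch above is one of them.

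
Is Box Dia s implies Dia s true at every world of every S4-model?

Tableau for the negation not (Box Dia s implies Dia s):
1. not (Box Dia s implies Dia s), u
2. Box Dia s, u   [neg-implies-rule on 1]
3. not Dia s, u   [neg-implies-rule on 1]
4. Dia s, u   [Box-rule on 2 via uRu]
5. not s, u   [neg-Dia-rule on 3 via uRu]
6. s, v   [Dia-rule on 4: fresh world v, uRv]
7. Dia s, v   [Box-rule on 2 via uRv]
8. not s, v   [neg-Dia-rule on 3 via uRv]
Accessibility: uRu, uRv, vRv
Branch closes: s and not s both at v.
All branches of the negation close; one closing branch shown above.

Yes, valid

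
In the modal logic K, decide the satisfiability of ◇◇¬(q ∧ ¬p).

1. ◇◇¬(q ∧ ¬p), 0
2. ◇¬(q ∧ ¬p), 1   [◇-rule on 1: fresh world 1, 0R1]
3. ¬(q ∧ ¬p), 2   [◇-rule on 2: fresh world 2, 1R2]
4. p, 2   [¬∧-rule on 3 (branches; this branch)]
Accessibility: 0R1, 1R2

Yes, satisfiable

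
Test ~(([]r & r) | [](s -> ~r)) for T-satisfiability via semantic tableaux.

Satisfiable

1. ~(([]r & r) | [](s -> ~r)), u
2. ~([]r & r), u
3. ~[](s -> ~r), u
4. ~r, u
5. ~(s -> ~r), v
6. s, v
7. r, v
Accessibility: uRu, uRv, vRv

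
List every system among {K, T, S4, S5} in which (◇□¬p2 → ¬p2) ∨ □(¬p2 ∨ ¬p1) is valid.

S4-tableau for the negation ¬((◇□¬p2 → ¬p2) ∨ □(¬p2 ∨ ¬p1)):
1. ¬((◇□¬p2 → ¬p2) ∨ □(¬p2 ∨ ¬p1)), w0
2. ¬(◇□¬p2 → ¬p2), w0
3. ¬□(¬p2 ∨ ¬p1), w0
4. ◇□¬p2, w0
5. p2, w0
6. ¬(¬p2 ∨ ¬p1), w1
7. p2, w1
8. p1, w1
9. □¬p2, w2
10. ¬p2, w2
Accessibility: w0Rw0, w0Rw1, w0Rw2, w1Rw1, w2Rw2
Complete open branch: countermodel on an S4-frame, so not valid in S4, nor in K, T (the same frame is also a K-frame and a T-frame).
S5-tableau for the negation ¬((◇□¬p2 → ¬p2) ∨ □(¬p2 ∨ ¬p1)):
1. ¬((◇□¬p2 → ¬p2) ∨ □(¬p2 ∨ ¬p1)), w0
2. ¬(◇□¬p2 → ¬p2), w0
3. ¬□(¬p2 ∨ ¬p1), w0
4. ◇□¬p2, w0
5. p2, w0
6. ¬(¬p2 ∨ ¬p1), w1
7. p2, w1
8. p1, w1
9. □¬p2, w2
10. ¬p2, w0
Accessibility: w0Rw0, w0Rw1, w0Rw2, w1Rw0, w1Rw1, w1Rw2, w2Rw0, w2Rw1, w2Rw2
Branch closes: p2 and ¬p2 both at w0.
Every branch closes (one shown): valid in S5.

S5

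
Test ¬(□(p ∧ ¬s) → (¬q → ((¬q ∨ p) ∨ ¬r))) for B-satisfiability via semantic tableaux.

Unsatisfiable

1. ¬(□(p ∧ ¬s) → (¬q → ((¬q ∨ p) ∨ ¬r))), 0
2. □(p ∧ ¬s), 0
3. ¬(¬q → ((¬q ∨ p) ∨ ¬r)), 0
4. ¬q, 0
5. ¬((¬q ∨ p) ∨ ¬r), 0
6. ¬(¬q ∨ p), 0
7. r, 0
8. q, 0
9. ¬p, 0
Accessibility: 0R0
Branch closes: q and ¬q both at 0.
All branches of the tableau close; one closing branch shown above.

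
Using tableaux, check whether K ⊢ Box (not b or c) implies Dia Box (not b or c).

Tableau for the negation not (Box (not b or c) implies Dia Box (not b or c)):
1. not (Box (not b or c) implies Dia Box (not b or c)), w0
2. Box (not b or c), w0   [neg-implies-rule on 1]
3. not Dia Box (not b or c), w0   [neg-implies-rule on 1]
The negation has an open branch (countermodel exists).

No, not valid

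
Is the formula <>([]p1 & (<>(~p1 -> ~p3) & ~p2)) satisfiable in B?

Satisfiable

1. <>([]p1 & (<>(~p1 -> ~p3) & ~p2)), u
2. []p1 & (<>(~p1 -> ~p3) & ~p2), v
3. []p1, v
4. <>(~p1 -> ~p3) & ~p2, v
5. <>(~p1 -> ~p3), v
6. ~p2, v
7. p1, u
8. p1, v
9. ~p1 -> ~p3, w
10. p1, w
11. ~p3, w
Accessibility: uRu, uRv, vRu, vRv, vRw, wRv, wRw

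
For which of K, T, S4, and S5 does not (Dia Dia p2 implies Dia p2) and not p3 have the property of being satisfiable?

K, T

S4-tableau for the formula:
1. not (Dia Dia p2 implies Dia p2) and not p3, 0
2. not (Dia Dia p2 implies Dia p2), 0   [and-rule on 1]
3. not p3, 0   [and-rule on 1]
4. Dia Dia p2, 0   [neg-implies-rule on 2]
5. not Dia p2, 0   [neg-implies-rule on 2]
6. not p2, 0   [neg-Dia-rule on 5 via 0R0]
7. Dia p2, 1   [Dia-rule on 4: fresh world 1, 0R1]
8. not p2, 1   [neg-Dia-rule on 5 via 0R1]
9. p2, 2   [Dia-rule on 7: fresh world 2, 1R2]
10. not p2, 2   [neg-Dia-rule on 5 via 0R2]
Accessibility: 0R0, 0R1, 0R2, 1R1, 1R2, 2R2
Branch closes: p2 and not p2 both at 2.
Every branch closes (one shown): unsatisfiable in S4, hence also in S5 (every S5-frame is an S4-frame).
T-tableau for the formula:
1. not (Dia Dia p2 implies Dia p2) and not p3, 0
2. not (Dia Dia p2 implies Dia p2), 0   [and-rule on 1]
3. not p3, 0   [and-rule on 1]
4. Dia Dia p2, 0   [neg-implies-rule on 2]
5. not Dia p2, 0   [neg-implies-rule on 2]
6. not p2, 0   [neg-Dia-rule on 5 via 0R0]
7. Dia p2, 1   [Dia-rule on 4: fresh world 1, 0R1]
8. not p2, 1   [neg-Dia-rule on 5 via 0R1]
9. p2, 2   [Dia-rule on 7: fresh world 2, 1R2]
Accessibility: 0R0, 0R1, 1R1, 1R2, 2R2
Complete open branch: satisfiable in T, hence also in K (this T-model is also a K-model).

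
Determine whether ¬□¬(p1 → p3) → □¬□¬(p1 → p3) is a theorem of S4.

No, not valid

Tableau for the negation ¬(¬□¬(p1 → p3) → □¬□¬(p1 → p3)):
1. ¬(¬□¬(p1 → p3) → □¬□¬(p1 → p3)), w0
2. ¬□¬(p1 → p3), w0
3. ¬□¬□¬(p1 → p3), w0
4. p1 → p3, w1
5. p3, w1
6. □¬(p1 → p3), w2
7. ¬(p1 → p3), w2
8. p1, w2
9. ¬p3, w2
Accessibility: w0Rw0, w0Rw1, w0Rw2, w1Rw1, w2Rw2
The negation has an open branch (countermodel exists).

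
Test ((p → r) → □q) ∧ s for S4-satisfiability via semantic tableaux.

1. ((p → r) → □q) ∧ s, w0
2. (p → r) → □q, w0
3. s, w0
4. □q, w0
5. q, w0
Accessibility: w0Rw0

Satisfiable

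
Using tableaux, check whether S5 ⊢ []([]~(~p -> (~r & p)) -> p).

Invalid (countermodel exists)

Tableau for the negation ~[]([]~(~p -> (~r & p)) -> p):
1. ~[]([]~(~p -> (~r & p)) -> p), u
2. ~([]~(~p -> (~r & p)) -> p), v   [~[]-rule on 1: fresh world v, uRv]
3. []~(~p -> (~r & p)), v   [~->-rule on 2]
4. ~p, v   [~->-rule on 2]
5. ~(~p -> (~r & p)), u   [[]-rule on 3 via vRu]
6. ~p, u   [~->-rule on 5]
7. ~(~r & p), u   [~->-rule on 5]
8. ~(~p -> (~r & p)), v   [[]-rule on 3 via vRv]
9. ~(~r & p), v   [~->-rule on 8]
Accessibility: uRu, uRv, vRu, vRv
The negation has an open branch (countermodel exists).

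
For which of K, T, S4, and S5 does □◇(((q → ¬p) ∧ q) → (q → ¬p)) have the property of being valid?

T-tableau for the negation ¬□◇(((q → ¬p) ∧ q) → (q → ¬p)):
1. ¬□◇(((q → ¬p) ∧ q) → (q → ¬p)), u
2. ¬◇(((q → ¬p) ∧ q) → (q → ¬p)), v   [¬□-rule on 1: fresh world v, uRv]
3. ¬(((q → ¬p) ∧ q) → (q → ¬p)), v   [¬◇-rule on 2 via vRv]
4. (q → ¬p) ∧ q, v   [¬→-rule on 3]
5. ¬(q → ¬p), v   [¬→-rule on 3]
6. q → ¬p, v   [∧-rule on 4]
7. q, v   [∧-rule on 4]
8. p, v   [¬→-rule on 5]
9. ¬p, v   [→-rule on 6 (branches; this branch)]
Accessibility: uRu, uRv, vRv
Branch closes: p and ¬p both at v.
Every branch closes (one shown): valid in T, hence also in S4, S5 (every theorem of T is a theorem of S4 and S5).
K-tableau for the negation ¬□◇(((q → ¬p) ∧ q) → (q → ¬p)):
1. ¬□◇(((q → ¬p) ∧ q) → (q → ¬p)), u
2. ¬◇(((q → ¬p) ∧ q) → (q → ¬p)), v   [¬□-rule on 1: fresh world v, uRv]
Accessibility: uRv
Complete open branch: countermodel on a K-frame, so not valid in K.

T, S4, S5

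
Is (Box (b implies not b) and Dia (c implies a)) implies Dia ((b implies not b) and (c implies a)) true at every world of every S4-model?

Tableau for the negation not ((Box (b implies not b) and Dia (c implies a)) implies Dia ((b implies not b) and (c implies a))):
1. not ((Box (b implies not b) and Dia (c implies a)) implies Dia ((b implies not b) and (c implies a))), u
2. Box (b implies not b) and Dia (c implies a), u   [neg-implies-rule on 1]
3. not Dia ((b implies not b) and (c implies a)), u   [neg-implies-rule on 1]
4. Box (b implies not b), u   [and-rule on 2]
5. Dia (c implies a), u   [and-rule on 2]
6. not ((b implies not b) and (c implies a)), u   [neg-Dia-rule on 3 via uRu]
7. b implies not b, u   [Box-rule on 4 via uRu]
8. not (c implies a), u   [neg-and-rule on 6 (branches; this branch)]
9. c, u   [neg-implies-rule on 8]
10. not a, u   [neg-implies-rule on 8]
11. not b, u   [implies-rule on 7 (branches; this branch)]
12. c implies a, v   [Dia-rule on 5: fresh world v, uRv]
13. not ((b implies not b) and (c implies a)), v   [neg-Dia-rule on 3 via uRv]
14. b implies not b, v   [Box-rule on 4 via uRv]
15. a, v   [implies-rule on 12 (branches; this branch)]
16. not (b implies not b), v   [neg-and-rule on 13 (branches; this branch)]
17. b, v   [neg-implies-rule on 16]
18. not b, v   [implies-rule on 14 (branches; this branch)]
Accessibility: uRu, uRv, vRv
Branch closes: b and not b both at v.
Every branch of the negation's tableau closes; the branch above is one of them.

Valid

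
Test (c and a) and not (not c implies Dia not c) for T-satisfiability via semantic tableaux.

No, unsatisfiable

1. (c and a) and not (not c implies Dia not c), u
2. c and a, u   [and-rule on 1]
3. not (not c implies Dia not c), u   [and-rule on 1]
4. c, u   [and-rule on 2]
5. a, u   [and-rule on 2]
6. not c, u   [neg-implies-rule on 3]
7. not Dia not c, u   [neg-implies-rule on 3]
Accessibility: uRu
Branch closes: c and not c both at u.
All branches of the tableau close; one closing branch shown above.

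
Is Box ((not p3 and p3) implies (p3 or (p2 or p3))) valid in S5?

Tableau for the negation not Box ((not p3 and p3) implies (p3 or (p2 or p3))):
1. not Box ((not p3 and p3) implies (p3 or (p2 or p3))), w0
2. not ((not p3 and p3) implies (p3 or (p2 or p3))), w1
3. not p3 and p3, w1
4. not (p3 or (p2 or p3)), w1
5. not p3, w1
6. p3, w1
Accessibility: w0Rw0, w0Rw1, w1Rw0, w1Rw1
Branch closes: p3 and not p3 both at w1.
All branches of the negation close; one closing branch shown above.

Valid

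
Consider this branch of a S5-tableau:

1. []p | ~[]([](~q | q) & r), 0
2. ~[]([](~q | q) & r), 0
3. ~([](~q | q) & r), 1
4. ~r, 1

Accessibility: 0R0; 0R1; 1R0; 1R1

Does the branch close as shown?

No atom appears with both signs at the same world.

No, open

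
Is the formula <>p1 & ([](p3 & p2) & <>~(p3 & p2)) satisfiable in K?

1. <>p1 & ([](p3 & p2) & <>~(p3 & p2)), w0
2. <>p1, w0
3. [](p3 & p2) & <>~(p3 & p2), w0
4. [](p3 & p2), w0
5. <>~(p3 & p2), w0
6. p1, w1
7. p3 & p2, w1
8. p3, w1
9. p2, w1
10. ~(p3 & p2), w2
11. p3 & p2, w2
12. p3, w2
13. p2, w2
14. ~p2, w2
Accessibility: w0Rw1, w0Rw2
Branch closes: p2 and ~p2 both at w2.
All branches of the tableau close; one closing branch shown above.

Unsatisfiable (every branch closes)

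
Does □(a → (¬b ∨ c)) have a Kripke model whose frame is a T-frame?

1. □(a → (¬b ∨ c)), w0
2. a → (¬b ∨ c), w0
3. ¬b ∨ c, w0
4. c, w0
Accessibility: w0Rw0

Satisfiable (open branch found)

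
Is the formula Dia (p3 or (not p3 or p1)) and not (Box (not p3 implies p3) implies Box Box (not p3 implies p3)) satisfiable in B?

Satisfiable (open branch found)

1. Dia (p3 or (not p3 or p1)) and not (Box (not p3 implies p3) implies Box Box (not p3 implies p3)), w0
2. Dia (p3 or (not p3 or p1)), w0
3. not (Box (not p3 implies p3) implies Box Box (not p3 implies p3)), w0
4. Box (not p3 implies p3), w0
5. not Box Box (not p3 implies p3), w0
6. not p3 implies p3, w0
7. p3, w0
8. p3 or (not p3 or p1), w1
9. not p3 implies p3, w1
10. not p3 or p1, w1
11. p3, w1
12. p1, w1
13. not Box (not p3 implies p3), w2
14. not p3 implies p3, w2
15. p3, w2
16. not (not p3 implies p3), w3
17. not p3, w3
Accessibility: w0Rw0, w0Rw1, w0Rw2, w1Rw0, w1Rw1, w2Rw0, w2Rw2, w2Rw3, w3Rw2, w3Rw3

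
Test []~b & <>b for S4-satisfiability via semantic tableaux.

1. []~b & <>b, 0
2. []~b, 0
3. <>b, 0
4. ~b, 0
5. b, 1
6. ~b, 1
Accessibility: 0R0, 0R1, 1R1
Branch closes: b and ~b both at 1.
(One branch shown.) All branches close.

No, unsatisfiable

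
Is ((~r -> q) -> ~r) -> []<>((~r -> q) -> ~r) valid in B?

Valid

Tableau for the negation ~(((~r -> q) -> ~r) -> []<>((~r -> q) -> ~r)):
1. ~(((~r -> q) -> ~r) -> []<>((~r -> q) -> ~r)), u
2. (~r -> q) -> ~r, u   [~->-rule on 1]
3. ~[]<>((~r -> q) -> ~r), u   [~->-rule on 1]
4. ~(~r -> q), u   [->-rule on 2 (branches; this branch)]
5. ~r, u   [~->-rule on 4]
6. ~q, u   [~->-rule on 4]
7. ~<>((~r -> q) -> ~r), v   [~[]-rule on 3: fresh world v, uRv]
8. ~((~r -> q) -> ~r), u   [~<>-rule on 7 via vRu]
9. ~r -> q, u   [~->-rule on 8]
10. r, u   [~->-rule on 8]
Accessibility: uRu, uRv, vRu, vRv
Branch closes: r and ~r both at u.
All branches of the negation close; one closing branch shown above.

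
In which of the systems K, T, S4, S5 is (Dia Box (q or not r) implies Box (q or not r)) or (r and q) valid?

S5-tableau for the negation not ((Dia Box (q or not r) implies Box (q or not r)) or (r and q)):
1. not ((Dia Box (q or not r) implies Box (q or not r)) or (r and q)), w0
2. not (Dia Box (q or not r) implies Box (q or not r)), w0
3. not (r and q), w0
4. Dia Box (q or not r), w0
5. not Box (q or not r), w0
6. not q, w0
7. Box (q or not r), w1
8. q or not r, w0
9. q or not r, w1
10. not r, w0
11. not r, w1
12. not (q or not r), w2
13. not q, w2
14. r, w2
15. q or not r, w2
16. not r, w2
Accessibility: w0Rw0, w0Rw1, w0Rw2, w1Rw0, w1Rw1, w1Rw2, w2Rw0, w2Rw1, w2Rw2
Branch closes: r and not r both at w2.
Every branch closes (one shown): valid in S5.
S4-tableau for the negation not ((Dia Box (q or not r) implies Box (q or not r)) or (r and q)):
1. not ((Dia Box (q or not r) implies Box (q or not r)) or (r and q)), w0
2. not (Dia Box (q or not r) implies Box (q or not r)), w0
3. not (r and q), w0
4. Dia Box (q or not r), w0
5. not Box (q or not r), w0
6. not q, w0
7. Box (q or not r), w1
8. q or not r, w1
9. not r, w1
10. not (q or not r), w2
11. not q, w2
12. r, w2
Accessibility: w0Rw0, w0Rw1, w0Rw2, w1Rw1, w2Rw2
Complete open branch: countermodel on an S4-frame, so not valid in S4, nor in K, T (the same frame is also a K-frame and a T-frame).

S5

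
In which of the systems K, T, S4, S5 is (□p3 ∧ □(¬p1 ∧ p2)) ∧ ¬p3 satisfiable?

T-tableau for the formula:
1. (□p3 ∧ □(¬p1 ∧ p2)) ∧ ¬p3, w0
2. □p3 ∧ □(¬p1 ∧ p2), w0   [∧-rule on 1]
3. ¬p3, w0   [∧-rule on 1]
4. □p3, w0   [∧-rule on 2]
5. □(¬p1 ∧ p2), w0   [∧-rule on 2]
6. p3, w0   [□-rule on 4 via w0Rw0]
Accessibility: w0Rw0
Branch closes: p3 and ¬p3 both at w0.
Every branch closes (one shown): unsatisfiable in T, hence also in S4, S5 (every S4/S5-frame is a T-frame).
K-tableau for the formula:
1. (□p3 ∧ □(¬p1 ∧ p2)) ∧ ¬p3, w0
2. □p3 ∧ □(¬p1 ∧ p2), w0   [∧-rule on 1]
3. ¬p3, w0   [∧-rule on 1]
4. □p3, w0   [∧-rule on 2]
5. □(¬p1 ∧ p2), w0   [∧-rule on 2]
Complete open branch: satisfiable in K.

K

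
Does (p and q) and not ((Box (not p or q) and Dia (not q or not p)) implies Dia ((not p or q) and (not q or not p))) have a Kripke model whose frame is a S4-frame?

No, unsatisfiable

1. (p and q) and not ((Box (not p or q) and Dia (not q or not p)) implies Dia ((not p or q) and (not q or not p))), 0
2. p and q, 0
3. not ((Box (not p or q) and Dia (not q or not p)) implies Dia ((not p or q) and (not q or not p))), 0
4. p, 0
5. q, 0
6. Box (not p or q) and Dia (not q or not p), 0
7. not Dia ((not p or q) and (not q or not p)), 0
8. Box (not p or q), 0
9. Dia (not q or not p), 0
10. not ((not p or q) and (not q or not p)), 0
11. not p or q, 0
12. not (not q or not p), 0
13. not q or not p, 1
14. not ((not p or q) and (not q or not p)), 1
15. not p or q, 1
16. not q, 1
17. not (not p or q), 1
18. p, 1
19. q, 1
Accessibility: 0R0, 0R1, 1R1
Branch closes: q and not q both at 1.
All branches of the tableau close; one closing branch shown above.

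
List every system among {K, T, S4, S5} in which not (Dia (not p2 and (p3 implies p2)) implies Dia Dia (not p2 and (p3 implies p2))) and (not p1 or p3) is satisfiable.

K

T-tableau for the formula:
1. not (Dia (not p2 and (p3 implies p2)) implies Dia Dia (not p2 and (p3 implies p2))) and (not p1 or p3), w0
2. not (Dia (not p2 and (p3 implies p2)) implies Dia Dia (not p2 and (p3 implies p2))), w0
3. not p1 or p3, w0
4. Dia (not p2 and (p3 implies p2)), w0
5. not Dia Dia (not p2 and (p3 implies p2)), w0
6. not Dia (not p2 and (p3 implies p2)), w0
7. not (not p2 and (p3 implies p2)), w0
8. p3, w0
9. not (p3 implies p2), w0
10. not p2, w0
11. not p2 and (p3 implies p2), w1
12. not p2, w1
13. p3 implies p2, w1
14. not Dia (not p2 and (p3 implies p2)), w1
15. not (not p2 and (p3 implies p2)), w1
16. not p3, w1
17. not (p3 implies p2), w1
18. p3, w1
Accessibility: w0Rw0, w0Rw1, w1Rw1
Branch closes: p3 and not p3 both at w1.
Every branch closes (one shown): unsatisfiable in T, hence also in S4, S5 (every S4/S5-frame is a T-frame).
K-tableau for the formula:
1. not (Dia (not p2 and (p3 implies p2)) implies Dia Dia (not p2 and (p3 implies p2))) and (not p1 or p3), w0
2. not (Dia (not p2 and (p3 implies p2)) implies Dia Dia (not p2 and (p3 implies p2))), w0
3. not p1 or p3, w0
4. Dia (not p2 and (p3 implies p2)), w0
5. not Dia Dia (not p2 and (p3 implies p2)), w0
6. p3, w0
7. not p2 and (p3 implies p2), w1
8. not p2, w1
9. p3 implies p2, w1
10. not Dia (not p2 and (p3 implies p2)), w1
11. not p3, w1
Accessibility: w0Rw1
Complete open branch: satisfiable in K.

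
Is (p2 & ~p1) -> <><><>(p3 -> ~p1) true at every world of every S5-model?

Tableau for the negation ~((p2 & ~p1) -> <><><>(p3 -> ~p1)):
1. ~((p2 & ~p1) -> <><><>(p3 -> ~p1)), w0
2. p2 & ~p1, w0
3. ~<><><>(p3 -> ~p1), w0
4. p2, w0
5. ~p1, w0
6. ~<><>(p3 -> ~p1), w0
7. ~<>(p3 -> ~p1), w0
8. ~(p3 -> ~p1), w0
9. p3, w0
10. p1, w0
Accessibility: w0Rw0
Branch closes: p1 and ~p1 both at w0.
Every branch of the negation's tableau closes; the branch above is one of them.

Valid in S5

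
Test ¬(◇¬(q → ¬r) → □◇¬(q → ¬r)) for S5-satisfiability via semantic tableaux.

1. ¬(◇¬(q → ¬r) → □◇¬(q → ¬r)), w0
2. ◇¬(q → ¬r), w0
3. ¬□◇¬(q → ¬r), w0
4. ¬(q → ¬r), w1
5. q, w1
6. r, w1
7. ¬◇¬(q → ¬r), w2
8. q → ¬r, w0
9. q → ¬r, w1
10. q → ¬r, w2
11. ¬r, w0
12. ¬r, w1
Accessibility: w0Rw0, w0Rw1, w0Rw2, w1Rw0, w1Rw1, w1Rw2, w2Rw0, w2Rw1, w2Rw2
Branch closes: r and ¬r both at w1.
All branches of the tableau close; one closing branch shown above.

Unsatisfiable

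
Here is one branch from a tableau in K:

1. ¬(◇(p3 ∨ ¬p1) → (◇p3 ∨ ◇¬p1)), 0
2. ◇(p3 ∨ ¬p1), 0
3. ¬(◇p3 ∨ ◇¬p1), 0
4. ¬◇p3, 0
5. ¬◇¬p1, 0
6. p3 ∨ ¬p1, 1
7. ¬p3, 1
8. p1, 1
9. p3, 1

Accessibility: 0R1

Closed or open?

Both p3 and ¬p3 appear at 1.

Closed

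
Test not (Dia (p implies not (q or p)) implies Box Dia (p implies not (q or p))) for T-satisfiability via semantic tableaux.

Satisfiable (open branch found)

1. not (Dia (p implies not (q or p)) implies Box Dia (p implies not (q or p))), w0
2. Dia (p implies not (q or p)), w0   [neg-implies-rule on 1]
3. not Box Dia (p implies not (q or p)), w0   [neg-implies-rule on 1]
4. p implies not (q or p), w1   [Dia-rule on 2: fresh world w1, w0Rw1]
5. not (q or p), w1   [implies-rule on 4 (branches; this branch)]
6. not q, w1   [neg-or-rule on 5]
7. not p, w1   [neg-or-rule on 5]
8. not Dia (p implies not (q or p)), w2   [neg-Box-rule on 3: fresh world w2, w0Rw2]
9. not (p implies not (q or p)), w2   [neg-Dia-rule on 8 via w2Rw2]
10. p, w2   [neg-implies-rule on 9]
11. q or p, w2   [neg-implies-rule on 9]
Accessibility: w0Rw0, w0Rw1, w0Rw2, w1Rw1, w2Rw2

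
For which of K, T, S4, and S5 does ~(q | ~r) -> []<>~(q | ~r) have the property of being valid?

S5

S4-tableau for the negation ~(~(q | ~r) -> []<>~(q | ~r)):
1. ~(~(q | ~r) -> []<>~(q | ~r)), 0
2. ~(q | ~r), 0
3. ~[]<>~(q | ~r), 0
4. ~q, 0
5. r, 0
6. ~<>~(q | ~r), 1
7. q | ~r, 1
8. ~r, 1
Accessibility: 0R0, 0R1, 1R1
Complete open branch: countermodel on an S4-frame, so not valid in S4, nor in K, T (the same frame is also a K-frame and a T-frame).
S5-tableau for the negation ~(~(q | ~r) -> []<>~(q | ~r)):
1. ~(~(q | ~r) -> []<>~(q | ~r)), 0
2. ~(q | ~r), 0
3. ~[]<>~(q | ~r), 0
4. ~q, 0
5. r, 0
6. ~<>~(q | ~r), 1
7. q | ~r, 0
8. q | ~r, 1
9. ~r, 0
Accessibility: 0R0, 0R1, 1R0, 1R1
Branch closes: r and ~r both at 0.
Every branch closes (one shown): valid in S5.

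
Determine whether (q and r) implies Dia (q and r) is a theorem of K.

Tableau for the negation not ((q and r) implies Dia (q and r)):
1. not ((q and r) implies Dia (q and r)), u
2. q and r, u
3. not Dia (q and r), u
4. q, u
5. r, u
The negation has an open branch (countermodel exists).

No, not valid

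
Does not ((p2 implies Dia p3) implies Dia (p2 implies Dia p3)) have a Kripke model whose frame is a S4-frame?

Unsatisfiable (every branch closes)

1. not ((p2 implies Dia p3) implies Dia (p2 implies Dia p3)), u
2. p2 implies Dia p3, u
3. not Dia (p2 implies Dia p3), u
4. not (p2 implies Dia p3), u
5. p2, u
6. not Dia p3, u
7. not p3, u
8. Dia p3, u
9. p3, v
10. not (p2 implies Dia p3), v
11. p2, v
12. not Dia p3, v
13. not p3, v
Accessibility: uRu, uRv, vRv
Branch closes: p3 and not p3 both at v.
Every branch closes; the branch above is one of them.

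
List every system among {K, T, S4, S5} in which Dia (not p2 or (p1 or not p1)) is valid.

T, S4, S5

T-tableau for the negation not Dia (not p2 or (p1 or not p1)):
1. not Dia (not p2 or (p1 or not p1)), w0
2. not (not p2 or (p1 or not p1)), w0
3. p2, w0
4. not (p1 or not p1), w0
5. not p1, w0
6. p1, w0
Accessibility: w0Rw0
Branch closes: p1 and not p1 both at w0.
Every branch closes (one shown): valid in T, hence also in S4, S5 (every theorem of T is a theorem of S4 and S5).
K-tableau for the negation not Dia (not p2 or (p1 or not p1)):
1. not Dia (not p2 or (p1 or not p1)), w0
Complete open branch: countermodel on a K-frame, so not valid in K.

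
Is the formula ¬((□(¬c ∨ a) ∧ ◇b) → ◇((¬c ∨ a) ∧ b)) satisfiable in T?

Unsatisfiable

1. ¬((□(¬c ∨ a) ∧ ◇b) → ◇((¬c ∨ a) ∧ b)), u
2. □(¬c ∨ a) ∧ ◇b, u
3. ¬◇((¬c ∨ a) ∧ b), u
4. □(¬c ∨ a), u
5. ◇b, u
6. ¬((¬c ∨ a) ∧ b), u
7. ¬c ∨ a, u
8. ¬b, u
9. a, u
10. b, v
11. ¬((¬c ∨ a) ∧ b), v
12. ¬c ∨ a, v
13. ¬(¬c ∨ a), v
14. c, v
15. ¬a, v
16. a, v
Accessibility: uRu, uRv, vRv
Branch closes: a and ¬a both at v.
All branches of the tableau close; one closing branch shown above.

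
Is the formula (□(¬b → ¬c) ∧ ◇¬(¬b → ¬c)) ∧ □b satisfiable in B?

1. (□(¬b → ¬c) ∧ ◇¬(¬b → ¬c)) ∧ □b, u
2. □(¬b → ¬c) ∧ ◇¬(¬b → ¬c), u   [∧-rule on 1]
3. □b, u   [∧-rule on 1]
4. □(¬b → ¬c), u   [∧-rule on 2]
5. ◇¬(¬b → ¬c), u   [∧-rule on 2]
6. b, u   [□-rule on 3 via uRu]
7. ¬b → ¬c, u   [□-rule on 4 via uRu]
8. ¬c, u   [→-rule on 7 (branches; this branch)]
9. ¬(¬b → ¬c), v   [◇-rule on 5: fresh world v, uRv]
10. ¬b, v   [¬→-rule on 9]
11. c, v   [¬→-rule on 9]
12. b, v   [□-rule on 3 via uRv]
Accessibility: uRu, uRv, vRu, vRv
Branch closes: b and ¬b both at v.
(One branch shown.) All branches close.

Unsatisfiable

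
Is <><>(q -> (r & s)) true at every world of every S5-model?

Not valid

Tableau for the negation ~<><>(q -> (r & s)):
1. ~<><>(q -> (r & s)), w0
2. ~<>(q -> (r & s)), w0   [~<>-rule on 1 via w0Rw0]
3. ~(q -> (r & s)), w0   [~<>-rule on 2 via w0Rw0]
4. q, w0   [~->-rule on 3]
5. ~(r & s), w0   [~->-rule on 3]
6. ~s, w0   [~&-rule on 5 (branches; this branch)]
Accessibility: w0Rw0
The negation has an open branch (countermodel exists).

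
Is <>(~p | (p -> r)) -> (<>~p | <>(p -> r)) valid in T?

Tableau for the negation ~(<>(~p | (p -> r)) -> (<>~p | <>(p -> r))):
1. ~(<>(~p | (p -> r)) -> (<>~p | <>(p -> r))), 0
2. <>(~p | (p -> r)), 0
3. ~(<>~p | <>(p -> r)), 0
4. ~<>~p, 0
5. ~<>(p -> r), 0
6. p, 0
7. ~(p -> r), 0
8. ~r, 0
9. ~p | (p -> r), 1
10. p, 1
11. ~(p -> r), 1
12. ~r, 1
13. p -> r, 1
14. r, 1
Accessibility: 0R0, 0R1, 1R1
Branch closes: r and ~r both at 1.
All branches of the negation close; one closing branch shown above.

Valid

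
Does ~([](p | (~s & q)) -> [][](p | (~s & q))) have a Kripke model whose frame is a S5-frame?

No, unsatisfiable

1. ~([](p | (~s & q)) -> [][](p | (~s & q))), w0
2. [](p | (~s & q)), w0
3. ~[][](p | (~s & q)), w0
4. p | (~s & q), w0
5. ~s & q, w0
6. ~s, w0
7. q, w0
8. ~[](p | (~s & q)), w1
9. p | (~s & q), w1
10. ~s & q, w1
11. ~s, w1
12. q, w1
13. ~(p | (~s & q)), w2
14. ~p, w2
15. ~(~s & q), w2
16. p | (~s & q), w2
17. ~q, w2
18. ~s & q, w2
19. ~s, w2
20. q, w2
Accessibility: w0Rw0, w0Rw1, w0Rw2, w1Rw0, w1Rw1, w1Rw2, w2Rw0, w2Rw1, w2Rw2
Branch closes: q and ~q both at w2.
Every branch closes; the branch above is one of them.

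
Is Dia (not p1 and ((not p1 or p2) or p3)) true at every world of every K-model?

Tableau for the negation not Dia (not p1 and ((not p1 or p2) or p3)):
1. not Dia (not p1 and ((not p1 or p2) or p3)), w0
The negation has an open branch (countermodel exists).

No, not valid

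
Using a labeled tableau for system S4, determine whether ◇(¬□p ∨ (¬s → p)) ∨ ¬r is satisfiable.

Satisfiable

1. ◇(¬□p ∨ (¬s → p)) ∨ ¬r, u
2. ¬r, u
Accessibility: uRu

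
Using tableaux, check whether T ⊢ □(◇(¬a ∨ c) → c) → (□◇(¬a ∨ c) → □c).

Tableau for the negation ¬(□(◇(¬a ∨ c) → c) → (□◇(¬a ∨ c) → □c)):
1. ¬(□(◇(¬a ∨ c) → c) → (□◇(¬a ∨ c) → □c)), 0
2. □(◇(¬a ∨ c) → c), 0
3. ¬(□◇(¬a ∨ c) → □c), 0
4. □◇(¬a ∨ c), 0
5. ¬□c, 0
6. ◇(¬a ∨ c) → c, 0
7. ◇(¬a ∨ c), 0
8. c, 0
9. ¬c, 1
10. ◇(¬a ∨ c) → c, 1
11. ◇(¬a ∨ c), 1
12. ¬◇(¬a ∨ c), 1
13. ¬(¬a ∨ c), 1
14. a, 1
15. ¬a ∨ c, 2
16. ◇(¬a ∨ c) → c, 2
17. ◇(¬a ∨ c), 2
18. c, 2
19. ¬a ∨ c, 3
20. ¬(¬a ∨ c), 3
21. a, 3
22. ¬c, 3
23. c, 3
Accessibility: 0R0, 0R1, 0R2, 1R1, 1R3, 2R2, 3R3
Branch closes: c and ¬c both at 3.
Every branch of the negation's tableau closes; the branch above is one of them.

Valid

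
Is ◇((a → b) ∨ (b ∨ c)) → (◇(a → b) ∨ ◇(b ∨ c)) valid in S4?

Yes, valid

Tableau for the negation ¬(◇((a → b) ∨ (b ∨ c)) → (◇(a → b) ∨ ◇(b ∨ c))):
1. ¬(◇((a → b) ∨ (b ∨ c)) → (◇(a → b) ∨ ◇(b ∨ c))), u
2. ◇((a → b) ∨ (b ∨ c)), u
3. ¬(◇(a → b) ∨ ◇(b ∨ c)), u
4. ¬◇(a → b), u
5. ¬◇(b ∨ c), u
6. ¬(a → b), u
7. a, u
8. ¬b, u
9. ¬(b ∨ c), u
10. ¬c, u
11. (a → b) ∨ (b ∨ c), v
12. ¬(a → b), v
13. a, v
14. ¬b, v
15. ¬(b ∨ c), v
16. ¬c, v
17. b ∨ c, v
18. c, v
Accessibility: uRu, uRv, vRv
Branch closes: c and ¬c both at v.
All branches of the negation close; one closing branch shown above.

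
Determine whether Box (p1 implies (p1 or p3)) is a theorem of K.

Valid in K

Tableau for the negation not Box (p1 implies (p1 or p3)):
1. not Box (p1 implies (p1 or p3)), 0
2. not (p1 implies (p1 or p3)), 1
3. p1, 1
4. not (p1 or p3), 1
5. not p1, 1
6. not p3, 1
Accessibility: 0R1
Branch closes: p1 and not p1 both at 1.
All branches of the negation close; one closing branch shown above.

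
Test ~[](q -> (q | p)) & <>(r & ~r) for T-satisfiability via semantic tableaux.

1. ~[](q -> (q | p)) & <>(r & ~r), 0
2. ~[](q -> (q | p)), 0
3. <>(r & ~r), 0
4. ~(q -> (q | p)), 1
5. q, 1
6. ~(q | p), 1
7. ~q, 1
8. ~p, 1
Accessibility: 0R0, 0R1, 1R1
Branch closes: q and ~q both at 1.
(One branch shown.) All branches close.

Unsatisfiable (every branch closes)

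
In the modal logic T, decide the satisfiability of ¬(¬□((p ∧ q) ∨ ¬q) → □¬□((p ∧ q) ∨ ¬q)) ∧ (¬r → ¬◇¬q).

1. ¬(¬□((p ∧ q) ∨ ¬q) → □¬□((p ∧ q) ∨ ¬q)) ∧ (¬r → ¬◇¬q), w0
2. ¬(¬□((p ∧ q) ∨ ¬q) → □¬□((p ∧ q) ∨ ¬q)), w0
3. ¬r → ¬◇¬q, w0
4. ¬□((p ∧ q) ∨ ¬q), w0
5. ¬□¬□((p ∧ q) ∨ ¬q), w0
6. ¬◇¬q, w0
7. q, w0
8. ¬((p ∧ q) ∨ ¬q), w1
9. ¬(p ∧ q), w1
10. q, w1
11. ¬p, w1
12. □((p ∧ q) ∨ ¬q), w2
13. q, w2
14. (p ∧ q) ∨ ¬q, w2
15. p ∧ q, w2
16. p, w2
Accessibility: w0Rw0, w0Rw1, w0Rw2, w1Rw1, w2Rw2

Satisfiable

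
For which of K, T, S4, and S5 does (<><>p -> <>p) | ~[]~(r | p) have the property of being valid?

S4, S5

S4-tableau for the negation ~((<><>p -> <>p) | ~[]~(r | p)):
1. ~((<><>p -> <>p) | ~[]~(r | p)), 0
2. ~(<><>p -> <>p), 0
3. []~(r | p), 0
4. <><>p, 0
5. ~<>p, 0
6. ~(r | p), 0
7. ~r, 0
8. ~p, 0
9. <>p, 1
10. ~(r | p), 1
11. ~r, 1
12. ~p, 1
13. p, 2
14. ~(r | p), 2
15. ~r, 2
16. ~p, 2
Accessibility: 0R0, 0R1, 0R2, 1R1, 1R2, 2R2
Branch closes: p and ~p both at 2.
Every branch closes (one shown): valid in S4, hence also in S5 (every theorem of S4 is a theorem of S5).
T-tableau for the negation ~((<><>p -> <>p) | ~[]~(r | p)):
1. ~((<><>p -> <>p) | ~[]~(r | p)), 0
2. ~(<><>p -> <>p), 0
3. []~(r | p), 0
4. <><>p, 0
5. ~<>p, 0
6. ~(r | p), 0
7. ~r, 0
8. ~p, 0
9. <>p, 1
10. ~(r | p), 1
11. ~r, 1
12. ~p, 1
13. p, 2
Accessibility: 0R0, 0R1, 1R1, 1R2, 2R2
Complete open branch: countermodel on a T-frame, so not valid in T, nor in K (the same frame is also a K-frame).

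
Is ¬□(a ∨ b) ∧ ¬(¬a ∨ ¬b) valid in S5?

Invalid (countermodel exists)

Tableau for the negation ¬(¬□(a ∨ b) ∧ ¬(¬a ∨ ¬b)):
1. ¬(¬□(a ∨ b) ∧ ¬(¬a ∨ ¬b)), w0
2. ¬a ∨ ¬b, w0
3. ¬b, w0
Accessibility: w0Rw0
The negation has an open branch (countermodel exists).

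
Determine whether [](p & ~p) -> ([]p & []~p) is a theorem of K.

Valid

Tableau for the negation ~([](p & ~p) -> ([]p & []~p)):
1. ~([](p & ~p) -> ([]p & []~p)), u
2. [](p & ~p), u
3. ~([]p & []~p), u
4. ~[]~p, u
5. p, v
6. p & ~p, v
7. ~p, v
Accessibility: uRv
Branch closes: p and ~p both at v.
All branches of the negation close; one closing branch shown above.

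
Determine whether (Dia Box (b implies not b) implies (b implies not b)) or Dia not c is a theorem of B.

Yes, valid

Tableau for the negation not ((Dia Box (b implies not b) implies (b implies not b)) or Dia not c):
1. not ((Dia Box (b implies not b) implies (b implies not b)) or Dia not c), 0
2. not (Dia Box (b implies not b) implies (b implies not b)), 0
3. not Dia not c, 0
4. Dia Box (b implies not b), 0
5. not (b implies not b), 0
6. b, 0
7. c, 0
8. Box (b implies not b), 1
9. c, 1
10. b implies not b, 0
11. b implies not b, 1
12. not b, 0
Accessibility: 0R0, 0R1, 1R0, 1R1
Branch closes: b and not b both at 0.
All branches of the negation close; one closing branch shown above.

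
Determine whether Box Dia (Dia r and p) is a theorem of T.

Tableau for the negation not Box Dia (Dia r and p):
1. not Box Dia (Dia r and p), w0
2. not Dia (Dia r and p), w1   [neg-Box-rule on 1: fresh world w1, w0Rw1]
3. not (Dia r and p), w1   [neg-Dia-rule on 2 via w1Rw1]
4. not p, w1   [neg-and-rule on 3 (branches; this branch)]
Accessibility: w0Rw0, w0Rw1, w1Rw1
The negation has an open branch (countermodel exists).

No, not valid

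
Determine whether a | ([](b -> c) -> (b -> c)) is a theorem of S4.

Valid

Tableau for the negation ~(a | ([](b -> c) -> (b -> c))):
1. ~(a | ([](b -> c) -> (b -> c))), u
2. ~a, u   [~|-rule on 1]
3. ~([](b -> c) -> (b -> c)), u   [~|-rule on 1]
4. [](b -> c), u   [~->-rule on 3]
5. ~(b -> c), u   [~->-rule on 3]
6. b, u   [~->-rule on 5]
7. ~c, u   [~->-rule on 5]
8. b -> c, u   [[]-rule on 4 via uRu]
9. c, u   [->-rule on 8 (branches; this branch)]
Accessibility: uRu
Branch closes: c and ~c both at u.
Every branch of the negation's tableau closes; the branch above is one of them.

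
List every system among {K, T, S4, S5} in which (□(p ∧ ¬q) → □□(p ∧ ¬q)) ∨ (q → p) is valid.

T-tableau for the negation ¬((□(p ∧ ¬q) → □□(p ∧ ¬q)) ∨ (q → p)):
1. ¬((□(p ∧ ¬q) → □□(p ∧ ¬q)) ∨ (q → p)), 0
2. ¬(□(p ∧ ¬q) → □□(p ∧ ¬q)), 0   [¬∨-rule on 1]
3. ¬(q → p), 0   [¬∨-rule on 1]
4. □(p ∧ ¬q), 0   [¬→-rule on 2]
5. ¬□□(p ∧ ¬q), 0   [¬→-rule on 2]
6. q, 0   [¬→-rule on 3]
7. ¬p, 0   [¬→-rule on 3]
8. p ∧ ¬q, 0   [□-rule on 4 via 0R0]
9. p, 0   [∧-rule on 8]
10. ¬q, 0   [∧-rule on 8]
Accessibility: 0R0
Branch closes: p and ¬p both at 0.
Every branch closes (one shown): valid in T, hence also in S4, S5 (every theorem of T is a theorem of S4 and S5).
K-tableau for the negation ¬((□(p ∧ ¬q) → □□(p ∧ ¬q)) ∨ (q → p)):
1. ¬((□(p ∧ ¬q) → □□(p ∧ ¬q)) ∨ (q → p)), 0
2. ¬(□(p ∧ ¬q) → □□(p ∧ ¬q)), 0   [¬∨-rule on 1]
3. ¬(q → p), 0   [¬∨-rule on 1]
4. □(p ∧ ¬q), 0   [¬→-rule on 2]
5. ¬□□(p ∧ ¬q), 0   [¬→-rule on 2]
6. q, 0   [¬→-rule on 3]
7. ¬p, 0   [¬→-rule on 3]
8. ¬□(p ∧ ¬q), 1   [¬□-rule on 5: fresh world 1, 0R1]
9. p ∧ ¬q, 1   [□-rule on 4 via 0R1]
10. p, 1   [∧-rule on 9]
11. ¬q, 1   [∧-rule on 9]
12. ¬(p ∧ ¬q), 2   [¬□-rule on 8: fresh world 2, 1R2]
13. q, 2   [¬∧-rule on 12 (branches; this branch)]
Accessibility: 0R1, 1R2
Complete open branch: countermodel on a K-frame, so not valid in K.

T, S4, S5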